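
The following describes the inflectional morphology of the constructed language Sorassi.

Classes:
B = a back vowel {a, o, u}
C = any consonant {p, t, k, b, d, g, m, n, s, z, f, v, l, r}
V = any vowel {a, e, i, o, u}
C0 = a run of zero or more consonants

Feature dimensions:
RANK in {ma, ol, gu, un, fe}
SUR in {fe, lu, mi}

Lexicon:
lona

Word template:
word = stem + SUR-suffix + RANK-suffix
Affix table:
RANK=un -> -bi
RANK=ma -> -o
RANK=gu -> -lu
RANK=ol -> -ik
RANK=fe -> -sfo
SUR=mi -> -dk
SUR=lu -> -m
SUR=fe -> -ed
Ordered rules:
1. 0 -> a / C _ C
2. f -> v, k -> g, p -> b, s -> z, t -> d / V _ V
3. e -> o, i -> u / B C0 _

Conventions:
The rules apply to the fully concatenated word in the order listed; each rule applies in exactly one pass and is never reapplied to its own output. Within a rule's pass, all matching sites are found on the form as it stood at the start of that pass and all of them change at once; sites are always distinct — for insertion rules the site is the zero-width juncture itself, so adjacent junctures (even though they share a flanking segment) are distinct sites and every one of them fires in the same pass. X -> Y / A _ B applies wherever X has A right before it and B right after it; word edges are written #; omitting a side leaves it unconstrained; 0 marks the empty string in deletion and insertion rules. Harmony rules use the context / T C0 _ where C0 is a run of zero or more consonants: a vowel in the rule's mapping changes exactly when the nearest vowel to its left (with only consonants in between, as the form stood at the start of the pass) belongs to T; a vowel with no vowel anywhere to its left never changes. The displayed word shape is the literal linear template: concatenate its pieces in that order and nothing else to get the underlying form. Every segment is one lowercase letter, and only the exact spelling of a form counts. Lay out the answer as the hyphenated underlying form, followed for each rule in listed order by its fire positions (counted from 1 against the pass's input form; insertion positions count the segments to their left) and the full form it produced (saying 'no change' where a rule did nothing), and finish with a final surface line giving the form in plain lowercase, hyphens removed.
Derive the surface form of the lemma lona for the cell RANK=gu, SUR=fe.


underlying: lona-ed-lu
1. 0 -> a / C _ C: inserts after position(s) 6: lonaedalu
2. f -> v, k -> g, p -> b, s -> z, t -> d / V _ V: no change
3. e -> o, i -> u / B C0 _: fires at position(s) 5: lonaodalu
surface: lonaodalu


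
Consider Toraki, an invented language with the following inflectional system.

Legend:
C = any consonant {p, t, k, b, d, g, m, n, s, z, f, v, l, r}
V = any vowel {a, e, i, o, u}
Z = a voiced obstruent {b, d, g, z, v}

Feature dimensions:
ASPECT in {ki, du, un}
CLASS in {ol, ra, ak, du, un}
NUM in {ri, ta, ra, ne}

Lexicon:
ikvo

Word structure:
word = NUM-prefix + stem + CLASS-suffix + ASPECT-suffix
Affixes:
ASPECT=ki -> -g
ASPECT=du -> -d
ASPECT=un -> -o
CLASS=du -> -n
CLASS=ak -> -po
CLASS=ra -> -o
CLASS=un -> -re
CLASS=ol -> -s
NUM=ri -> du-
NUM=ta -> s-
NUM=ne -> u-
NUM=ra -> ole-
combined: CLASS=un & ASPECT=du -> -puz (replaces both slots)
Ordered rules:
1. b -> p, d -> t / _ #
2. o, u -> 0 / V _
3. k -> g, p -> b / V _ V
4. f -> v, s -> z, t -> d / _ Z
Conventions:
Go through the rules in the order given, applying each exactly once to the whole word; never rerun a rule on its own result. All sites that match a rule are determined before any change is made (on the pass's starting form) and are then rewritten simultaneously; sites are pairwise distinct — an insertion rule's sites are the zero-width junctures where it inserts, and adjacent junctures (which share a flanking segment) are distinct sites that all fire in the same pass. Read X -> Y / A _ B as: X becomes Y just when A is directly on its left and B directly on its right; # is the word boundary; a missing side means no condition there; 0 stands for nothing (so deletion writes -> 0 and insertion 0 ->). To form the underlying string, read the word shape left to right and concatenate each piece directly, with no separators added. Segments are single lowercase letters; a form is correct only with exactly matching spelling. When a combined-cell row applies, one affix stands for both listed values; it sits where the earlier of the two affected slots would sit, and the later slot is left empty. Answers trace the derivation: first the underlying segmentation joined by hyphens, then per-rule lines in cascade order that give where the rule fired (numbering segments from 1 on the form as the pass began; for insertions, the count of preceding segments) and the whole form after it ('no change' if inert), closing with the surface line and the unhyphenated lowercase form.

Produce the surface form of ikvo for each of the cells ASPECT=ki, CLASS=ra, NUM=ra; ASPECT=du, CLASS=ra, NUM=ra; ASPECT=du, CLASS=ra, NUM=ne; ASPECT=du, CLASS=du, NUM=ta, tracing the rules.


cell ASPECT=ki, CLASS=ra, NUM=ra:
underlying: ole-ikvo-o-g
1. b -> p, d -> t / _ #: no change
2. o, u -> 0 / V _: fires at position(s) 8: oleikvog
3. k -> g, p -> b / V _ V: no change
4. f -> v, s -> z, t -> d / _ Z: no change
surface: oleikvog

cell ASPECT=du, CLASS=ra, NUM=ra:
underlying: ole-ikvo-o-d
1. b -> p, d -> t / _ #: fires at position(s) 9: oleikvoot
2. o, u -> 0 / V _: fires at position(s) 8: oleikvot
3. k -> g, p -> b / V _ V: no change
4. f -> v, s -> z, t -> d / _ Z: no change
surface: oleikvot

cell ASPECT=du, CLASS=ra, NUM=ne:
underlying: u-ikvo-o-d
1. b -> p, d -> t / _ #: fires at position(s) 7: uikvoot
2. o, u -> 0 / V _: fires at position(s) 6: uikvot
3. k -> g, p -> b / V _ V: no change
4. f -> v, s -> z, t -> d / _ Z: no change
surface: uikvot

cell ASPECT=du, CLASS=du, NUM=ta:
underlying: s-ikvo-n-d
1. b -> p, d -> t / _ #: fires at position(s) 7: sikvont
2. o, u -> 0 / V _: no change
3. k -> g, p -> b / V _ V: no change
4. f -> v, s -> z, t -> d / _ Z: no change
surface: sikvont


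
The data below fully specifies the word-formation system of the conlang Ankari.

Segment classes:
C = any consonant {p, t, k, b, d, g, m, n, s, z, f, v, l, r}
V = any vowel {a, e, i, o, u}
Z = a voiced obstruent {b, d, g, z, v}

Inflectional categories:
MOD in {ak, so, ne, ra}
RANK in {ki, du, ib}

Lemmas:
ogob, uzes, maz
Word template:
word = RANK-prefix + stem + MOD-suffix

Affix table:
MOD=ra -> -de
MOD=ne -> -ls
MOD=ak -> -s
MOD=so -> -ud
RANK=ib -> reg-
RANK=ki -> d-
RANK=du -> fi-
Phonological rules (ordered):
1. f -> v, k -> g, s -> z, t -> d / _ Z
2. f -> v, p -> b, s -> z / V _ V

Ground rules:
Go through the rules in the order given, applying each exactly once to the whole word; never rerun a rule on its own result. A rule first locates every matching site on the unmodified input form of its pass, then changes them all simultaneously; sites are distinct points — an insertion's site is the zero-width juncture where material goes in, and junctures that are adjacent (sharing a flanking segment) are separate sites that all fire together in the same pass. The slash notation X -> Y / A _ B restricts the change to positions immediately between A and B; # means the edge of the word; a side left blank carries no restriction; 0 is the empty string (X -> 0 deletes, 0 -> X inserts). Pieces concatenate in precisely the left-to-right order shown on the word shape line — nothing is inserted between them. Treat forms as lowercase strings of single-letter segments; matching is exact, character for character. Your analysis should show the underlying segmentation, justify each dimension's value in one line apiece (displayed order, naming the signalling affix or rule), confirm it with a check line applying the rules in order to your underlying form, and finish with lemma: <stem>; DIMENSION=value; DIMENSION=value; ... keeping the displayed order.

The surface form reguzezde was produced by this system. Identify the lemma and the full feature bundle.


underlying: reg-uzes-de
MOD=ra - signalled by the affix -de
RANK=ib - signalled by the affix reg-
check: reguzesde -> reguzezde -> reguzezde
lemma: uzes; MOD=ra; RANK=ib


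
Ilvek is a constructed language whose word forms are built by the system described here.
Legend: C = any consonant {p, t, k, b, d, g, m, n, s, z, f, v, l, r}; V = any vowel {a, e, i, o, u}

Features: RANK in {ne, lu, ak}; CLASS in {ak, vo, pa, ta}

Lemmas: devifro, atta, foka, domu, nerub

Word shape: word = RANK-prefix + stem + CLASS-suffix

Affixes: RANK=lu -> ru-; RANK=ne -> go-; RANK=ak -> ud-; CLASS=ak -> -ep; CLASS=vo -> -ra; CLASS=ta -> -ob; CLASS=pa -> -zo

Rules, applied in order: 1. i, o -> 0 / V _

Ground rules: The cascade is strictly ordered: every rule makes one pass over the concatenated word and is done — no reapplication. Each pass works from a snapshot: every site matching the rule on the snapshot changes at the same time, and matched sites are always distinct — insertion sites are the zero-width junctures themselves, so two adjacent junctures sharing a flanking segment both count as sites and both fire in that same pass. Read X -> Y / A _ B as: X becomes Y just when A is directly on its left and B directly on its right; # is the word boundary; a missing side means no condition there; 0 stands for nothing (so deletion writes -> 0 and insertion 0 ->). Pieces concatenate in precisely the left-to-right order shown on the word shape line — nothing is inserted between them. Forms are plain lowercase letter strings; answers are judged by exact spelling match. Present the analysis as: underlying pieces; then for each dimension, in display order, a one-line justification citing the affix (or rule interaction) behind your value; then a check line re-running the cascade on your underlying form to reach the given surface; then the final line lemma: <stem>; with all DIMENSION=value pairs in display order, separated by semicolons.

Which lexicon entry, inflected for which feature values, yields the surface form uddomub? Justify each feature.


underlying: ud-domu-ob
RANK=ak - signalled by the affix ud-
CLASS=ta - signalled by the affix -ob
check: uddomuob -> uddomub
lemma: domu; RANK=ak; CLASS=ta


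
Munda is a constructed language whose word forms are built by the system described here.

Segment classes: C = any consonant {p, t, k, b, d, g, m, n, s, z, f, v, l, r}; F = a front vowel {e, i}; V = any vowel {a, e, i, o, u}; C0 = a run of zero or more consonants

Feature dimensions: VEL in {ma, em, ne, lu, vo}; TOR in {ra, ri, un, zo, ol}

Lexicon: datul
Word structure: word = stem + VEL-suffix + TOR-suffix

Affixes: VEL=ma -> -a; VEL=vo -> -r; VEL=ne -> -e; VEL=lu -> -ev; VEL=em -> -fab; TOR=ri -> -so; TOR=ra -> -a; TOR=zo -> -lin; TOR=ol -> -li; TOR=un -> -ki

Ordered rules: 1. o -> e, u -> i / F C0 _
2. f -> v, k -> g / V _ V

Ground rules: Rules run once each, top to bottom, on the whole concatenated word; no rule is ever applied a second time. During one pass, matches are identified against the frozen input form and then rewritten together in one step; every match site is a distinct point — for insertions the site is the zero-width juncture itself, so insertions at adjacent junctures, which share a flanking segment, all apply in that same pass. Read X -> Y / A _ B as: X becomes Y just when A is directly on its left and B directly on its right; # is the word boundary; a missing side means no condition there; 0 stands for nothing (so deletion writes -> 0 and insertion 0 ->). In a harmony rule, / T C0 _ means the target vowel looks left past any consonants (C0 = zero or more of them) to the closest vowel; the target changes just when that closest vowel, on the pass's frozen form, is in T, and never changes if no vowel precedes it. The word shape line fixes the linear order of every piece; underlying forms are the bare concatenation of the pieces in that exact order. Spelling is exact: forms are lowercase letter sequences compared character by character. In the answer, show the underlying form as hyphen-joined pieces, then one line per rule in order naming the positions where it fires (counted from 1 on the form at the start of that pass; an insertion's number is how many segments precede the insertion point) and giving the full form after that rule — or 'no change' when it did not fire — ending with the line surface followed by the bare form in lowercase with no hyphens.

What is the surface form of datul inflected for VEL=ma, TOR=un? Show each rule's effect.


underlying: datul-a-ki
1. o -> e, u -> i / F C0 _: no change
2. f -> v, k -> g / V _ V: fires at position(s) 7: datulagi
surface: datulagi


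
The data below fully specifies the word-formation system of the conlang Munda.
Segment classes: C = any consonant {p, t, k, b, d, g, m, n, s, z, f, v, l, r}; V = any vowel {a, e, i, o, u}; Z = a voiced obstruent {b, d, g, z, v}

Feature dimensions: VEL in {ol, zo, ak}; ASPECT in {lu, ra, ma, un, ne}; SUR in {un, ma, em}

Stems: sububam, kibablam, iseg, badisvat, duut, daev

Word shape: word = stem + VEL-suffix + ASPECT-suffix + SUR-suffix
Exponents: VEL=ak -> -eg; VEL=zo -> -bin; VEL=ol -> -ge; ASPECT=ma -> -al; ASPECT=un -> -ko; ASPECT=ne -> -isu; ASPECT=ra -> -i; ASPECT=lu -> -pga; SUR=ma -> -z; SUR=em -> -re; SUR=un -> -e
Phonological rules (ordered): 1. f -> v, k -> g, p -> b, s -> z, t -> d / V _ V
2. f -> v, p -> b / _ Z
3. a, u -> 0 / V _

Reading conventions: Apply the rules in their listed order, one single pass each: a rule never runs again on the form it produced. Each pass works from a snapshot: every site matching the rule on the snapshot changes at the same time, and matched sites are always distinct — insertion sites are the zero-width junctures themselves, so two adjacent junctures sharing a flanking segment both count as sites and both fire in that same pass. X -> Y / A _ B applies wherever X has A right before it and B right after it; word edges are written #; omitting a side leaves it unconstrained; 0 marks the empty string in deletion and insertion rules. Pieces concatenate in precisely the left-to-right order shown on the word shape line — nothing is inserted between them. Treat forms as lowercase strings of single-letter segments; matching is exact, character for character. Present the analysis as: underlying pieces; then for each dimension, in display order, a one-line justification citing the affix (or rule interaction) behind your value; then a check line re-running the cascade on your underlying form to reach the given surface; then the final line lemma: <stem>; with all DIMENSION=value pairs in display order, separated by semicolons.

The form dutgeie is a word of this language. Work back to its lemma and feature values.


underlying: duut-ge-i-e
VEL=ol - signalled by the affix -ge
ASPECT=ra - signalled by the affix -i
SUR=un - signalled by the affix -e
check: duutgeie -> duutgeie -> duutgeie -> dutgeie
lemma: duut; VEL=ol; ASPECT=ra; SUR=un


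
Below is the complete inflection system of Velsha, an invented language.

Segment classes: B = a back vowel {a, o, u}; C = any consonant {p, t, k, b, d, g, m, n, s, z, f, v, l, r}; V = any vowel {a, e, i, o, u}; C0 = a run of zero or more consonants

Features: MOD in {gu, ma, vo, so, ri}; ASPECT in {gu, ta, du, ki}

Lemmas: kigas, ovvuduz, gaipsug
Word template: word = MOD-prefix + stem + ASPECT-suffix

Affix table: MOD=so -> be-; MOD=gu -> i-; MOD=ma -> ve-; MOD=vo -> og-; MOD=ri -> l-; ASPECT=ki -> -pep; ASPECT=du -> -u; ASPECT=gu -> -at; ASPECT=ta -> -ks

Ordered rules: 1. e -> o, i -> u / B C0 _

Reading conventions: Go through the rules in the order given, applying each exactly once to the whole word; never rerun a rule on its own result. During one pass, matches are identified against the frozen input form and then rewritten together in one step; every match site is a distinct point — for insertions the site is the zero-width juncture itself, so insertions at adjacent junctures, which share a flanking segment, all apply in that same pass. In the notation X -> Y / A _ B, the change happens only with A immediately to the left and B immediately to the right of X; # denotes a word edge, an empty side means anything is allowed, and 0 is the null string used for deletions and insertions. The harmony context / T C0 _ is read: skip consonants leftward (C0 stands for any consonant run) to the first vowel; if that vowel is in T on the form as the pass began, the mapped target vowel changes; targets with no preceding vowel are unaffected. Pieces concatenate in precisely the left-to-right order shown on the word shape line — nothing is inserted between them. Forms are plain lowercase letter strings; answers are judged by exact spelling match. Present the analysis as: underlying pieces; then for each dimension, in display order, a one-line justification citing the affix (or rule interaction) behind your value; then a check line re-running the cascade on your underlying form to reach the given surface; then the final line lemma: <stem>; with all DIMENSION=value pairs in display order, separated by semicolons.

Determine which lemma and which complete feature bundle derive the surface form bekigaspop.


underlying: be-kigas-pep
MOD=so - signalled by the affix be-
ASPECT=ki - signalled by the affix -pep
check: bekigaspep -> bekigaspop
lemma: kigas; MOD=so; ASPECT=ki


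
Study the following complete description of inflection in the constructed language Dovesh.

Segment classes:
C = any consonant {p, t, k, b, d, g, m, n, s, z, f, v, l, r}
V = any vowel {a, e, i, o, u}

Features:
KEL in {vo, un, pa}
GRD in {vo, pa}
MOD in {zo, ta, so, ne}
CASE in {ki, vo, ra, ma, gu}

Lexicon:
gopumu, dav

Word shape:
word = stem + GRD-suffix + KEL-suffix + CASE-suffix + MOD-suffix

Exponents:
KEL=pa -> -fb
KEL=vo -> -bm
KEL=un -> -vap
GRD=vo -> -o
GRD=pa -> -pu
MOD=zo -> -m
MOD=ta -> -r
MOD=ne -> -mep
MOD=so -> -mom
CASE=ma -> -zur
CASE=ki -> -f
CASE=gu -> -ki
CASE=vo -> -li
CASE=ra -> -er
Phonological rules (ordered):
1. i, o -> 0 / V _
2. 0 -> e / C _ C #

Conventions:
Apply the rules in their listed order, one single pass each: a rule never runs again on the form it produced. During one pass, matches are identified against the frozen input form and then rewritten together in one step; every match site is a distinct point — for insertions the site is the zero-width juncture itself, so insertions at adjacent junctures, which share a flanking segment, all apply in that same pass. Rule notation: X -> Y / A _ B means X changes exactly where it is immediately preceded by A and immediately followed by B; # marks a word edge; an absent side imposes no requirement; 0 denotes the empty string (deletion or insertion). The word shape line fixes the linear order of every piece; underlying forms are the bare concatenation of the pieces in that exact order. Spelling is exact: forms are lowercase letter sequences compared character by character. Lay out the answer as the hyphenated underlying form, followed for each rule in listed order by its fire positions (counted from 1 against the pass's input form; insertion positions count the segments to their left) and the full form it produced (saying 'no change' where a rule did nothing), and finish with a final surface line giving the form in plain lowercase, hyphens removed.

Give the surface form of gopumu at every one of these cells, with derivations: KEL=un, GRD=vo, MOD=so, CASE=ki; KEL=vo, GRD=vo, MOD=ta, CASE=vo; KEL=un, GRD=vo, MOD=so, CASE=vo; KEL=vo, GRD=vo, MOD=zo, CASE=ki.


cell KEL=un, GRD=vo, MOD=so, CASE=ki:
underlying: gopumu-o-vap-f-mom
1. i, o -> 0 / V _: fires at position(s) 7: gopumuvapfmom
2. 0 -> e / C _ C #: no change
surface: gopumuvapfmom

cell KEL=vo, GRD=vo, MOD=ta, CASE=vo:
underlying: gopumu-o-bm-li-r
1. i, o -> 0 / V _: fires at position(s) 7: gopumubmlir
2. 0 -> e / C _ C #: no change
surface: gopumubmlir

cell KEL=un, GRD=vo, MOD=so, CASE=vo:
underlying: gopumu-o-vap-li-mom
1. i, o -> 0 / V _: fires at position(s) 7: gopumuvaplimom
2. 0 -> e / C _ C #: no change
surface: gopumuvaplimom

cell KEL=vo, GRD=vo, MOD=zo, CASE=ki:
underlying: gopumu-o-bm-f-m
1. i, o -> 0 / V _: fires at position(s) 7: gopumubmfm
2. 0 -> e / C _ C #: inserts after position(s) 9: gopumubmfem
surface: gopumubmfem


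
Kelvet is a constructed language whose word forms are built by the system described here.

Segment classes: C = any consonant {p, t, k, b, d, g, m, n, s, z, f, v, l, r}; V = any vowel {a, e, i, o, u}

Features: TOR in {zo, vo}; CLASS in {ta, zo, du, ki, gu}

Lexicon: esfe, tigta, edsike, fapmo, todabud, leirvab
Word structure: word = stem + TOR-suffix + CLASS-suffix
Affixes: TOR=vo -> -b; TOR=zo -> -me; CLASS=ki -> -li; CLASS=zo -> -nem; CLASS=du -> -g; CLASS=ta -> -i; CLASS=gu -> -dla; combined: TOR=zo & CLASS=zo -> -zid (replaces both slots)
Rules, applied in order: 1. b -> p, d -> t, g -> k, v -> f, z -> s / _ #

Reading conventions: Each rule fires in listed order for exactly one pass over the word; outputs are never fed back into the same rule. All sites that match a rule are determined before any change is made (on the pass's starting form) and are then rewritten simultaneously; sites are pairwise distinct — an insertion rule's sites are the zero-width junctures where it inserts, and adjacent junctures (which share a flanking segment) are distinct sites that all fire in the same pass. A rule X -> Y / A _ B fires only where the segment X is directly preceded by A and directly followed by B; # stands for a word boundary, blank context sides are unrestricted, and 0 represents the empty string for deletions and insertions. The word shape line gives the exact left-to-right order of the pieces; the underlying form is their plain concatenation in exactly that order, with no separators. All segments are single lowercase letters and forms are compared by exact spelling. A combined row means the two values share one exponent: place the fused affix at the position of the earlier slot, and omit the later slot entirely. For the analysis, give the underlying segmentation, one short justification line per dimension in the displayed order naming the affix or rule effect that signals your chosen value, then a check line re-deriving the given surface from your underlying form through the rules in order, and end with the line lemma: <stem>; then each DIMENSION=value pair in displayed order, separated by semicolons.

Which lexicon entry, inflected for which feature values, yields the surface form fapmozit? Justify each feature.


underlying: fapmo-zid
TOR=zo - signalled by the combined affix row
CLASS=zo - signalled by the combined affix row
check: fapmozid -> fapmozit
lemma: fapmo; TOR=zo; CLASS=zo


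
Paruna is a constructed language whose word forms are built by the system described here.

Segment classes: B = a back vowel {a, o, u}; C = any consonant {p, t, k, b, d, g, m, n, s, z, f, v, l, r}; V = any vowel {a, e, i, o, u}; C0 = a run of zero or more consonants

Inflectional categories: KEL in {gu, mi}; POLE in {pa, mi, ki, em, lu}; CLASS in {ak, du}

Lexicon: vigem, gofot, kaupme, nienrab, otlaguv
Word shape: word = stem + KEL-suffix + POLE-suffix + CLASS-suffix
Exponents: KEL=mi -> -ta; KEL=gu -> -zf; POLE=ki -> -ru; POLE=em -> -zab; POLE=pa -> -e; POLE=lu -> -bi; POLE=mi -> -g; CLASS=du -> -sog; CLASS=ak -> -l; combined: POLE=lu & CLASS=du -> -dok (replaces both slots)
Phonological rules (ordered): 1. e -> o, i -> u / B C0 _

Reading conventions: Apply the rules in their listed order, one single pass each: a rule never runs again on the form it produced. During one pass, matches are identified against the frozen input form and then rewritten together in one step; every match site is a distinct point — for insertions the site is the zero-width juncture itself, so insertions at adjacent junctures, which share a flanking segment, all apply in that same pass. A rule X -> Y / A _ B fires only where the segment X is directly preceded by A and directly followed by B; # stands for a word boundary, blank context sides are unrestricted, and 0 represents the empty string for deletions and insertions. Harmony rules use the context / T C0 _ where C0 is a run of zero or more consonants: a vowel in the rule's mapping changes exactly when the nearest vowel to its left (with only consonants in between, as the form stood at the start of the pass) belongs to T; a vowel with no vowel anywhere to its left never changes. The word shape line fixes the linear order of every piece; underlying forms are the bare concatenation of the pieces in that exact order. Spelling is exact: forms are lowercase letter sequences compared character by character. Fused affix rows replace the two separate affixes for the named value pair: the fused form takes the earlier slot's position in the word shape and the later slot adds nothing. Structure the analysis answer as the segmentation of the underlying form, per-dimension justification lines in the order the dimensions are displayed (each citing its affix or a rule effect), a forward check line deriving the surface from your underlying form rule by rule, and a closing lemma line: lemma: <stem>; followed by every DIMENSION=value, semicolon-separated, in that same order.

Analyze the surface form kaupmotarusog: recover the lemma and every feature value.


underlying: kaupme-ta-ru-sog
KEL=mi - signalled by the affix -ta
POLE=ki - signalled by the affix -ru
CLASS=du - signalled by the affix -sog
check: kaupmetarusog -> kaupmotarusog
lemma: kaupme; KEL=mi; POLE=ki; CLASS=du


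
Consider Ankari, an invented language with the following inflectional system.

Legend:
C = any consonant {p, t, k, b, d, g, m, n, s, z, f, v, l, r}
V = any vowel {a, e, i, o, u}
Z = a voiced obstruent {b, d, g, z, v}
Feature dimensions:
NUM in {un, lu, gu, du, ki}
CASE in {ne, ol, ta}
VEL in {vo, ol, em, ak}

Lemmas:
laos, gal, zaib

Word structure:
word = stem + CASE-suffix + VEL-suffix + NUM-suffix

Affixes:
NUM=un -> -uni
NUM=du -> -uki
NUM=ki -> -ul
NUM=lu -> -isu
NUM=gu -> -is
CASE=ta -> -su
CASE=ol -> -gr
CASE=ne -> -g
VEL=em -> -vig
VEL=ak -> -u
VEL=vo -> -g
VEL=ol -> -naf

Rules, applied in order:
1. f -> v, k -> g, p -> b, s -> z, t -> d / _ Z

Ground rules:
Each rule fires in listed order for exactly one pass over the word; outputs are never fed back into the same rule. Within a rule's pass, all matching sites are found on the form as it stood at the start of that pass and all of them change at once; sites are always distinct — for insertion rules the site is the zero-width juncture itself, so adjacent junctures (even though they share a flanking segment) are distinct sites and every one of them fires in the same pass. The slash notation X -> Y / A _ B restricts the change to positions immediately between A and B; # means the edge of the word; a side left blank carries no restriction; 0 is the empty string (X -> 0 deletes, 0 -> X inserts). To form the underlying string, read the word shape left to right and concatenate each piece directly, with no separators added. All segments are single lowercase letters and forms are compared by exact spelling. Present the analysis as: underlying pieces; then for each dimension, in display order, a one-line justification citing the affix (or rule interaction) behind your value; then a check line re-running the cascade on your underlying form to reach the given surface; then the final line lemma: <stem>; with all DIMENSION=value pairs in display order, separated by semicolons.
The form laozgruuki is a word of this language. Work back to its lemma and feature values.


underlying: laos-gr-u-uki
NUM=du - signalled by the affix -uki
CASE=ol - signalled by the affix -gr
VEL=ak - signalled by the affix -u
check: laosgruuki -> laozgruuki
lemma: laos; NUM=du; CASE=ol; VEL=ak


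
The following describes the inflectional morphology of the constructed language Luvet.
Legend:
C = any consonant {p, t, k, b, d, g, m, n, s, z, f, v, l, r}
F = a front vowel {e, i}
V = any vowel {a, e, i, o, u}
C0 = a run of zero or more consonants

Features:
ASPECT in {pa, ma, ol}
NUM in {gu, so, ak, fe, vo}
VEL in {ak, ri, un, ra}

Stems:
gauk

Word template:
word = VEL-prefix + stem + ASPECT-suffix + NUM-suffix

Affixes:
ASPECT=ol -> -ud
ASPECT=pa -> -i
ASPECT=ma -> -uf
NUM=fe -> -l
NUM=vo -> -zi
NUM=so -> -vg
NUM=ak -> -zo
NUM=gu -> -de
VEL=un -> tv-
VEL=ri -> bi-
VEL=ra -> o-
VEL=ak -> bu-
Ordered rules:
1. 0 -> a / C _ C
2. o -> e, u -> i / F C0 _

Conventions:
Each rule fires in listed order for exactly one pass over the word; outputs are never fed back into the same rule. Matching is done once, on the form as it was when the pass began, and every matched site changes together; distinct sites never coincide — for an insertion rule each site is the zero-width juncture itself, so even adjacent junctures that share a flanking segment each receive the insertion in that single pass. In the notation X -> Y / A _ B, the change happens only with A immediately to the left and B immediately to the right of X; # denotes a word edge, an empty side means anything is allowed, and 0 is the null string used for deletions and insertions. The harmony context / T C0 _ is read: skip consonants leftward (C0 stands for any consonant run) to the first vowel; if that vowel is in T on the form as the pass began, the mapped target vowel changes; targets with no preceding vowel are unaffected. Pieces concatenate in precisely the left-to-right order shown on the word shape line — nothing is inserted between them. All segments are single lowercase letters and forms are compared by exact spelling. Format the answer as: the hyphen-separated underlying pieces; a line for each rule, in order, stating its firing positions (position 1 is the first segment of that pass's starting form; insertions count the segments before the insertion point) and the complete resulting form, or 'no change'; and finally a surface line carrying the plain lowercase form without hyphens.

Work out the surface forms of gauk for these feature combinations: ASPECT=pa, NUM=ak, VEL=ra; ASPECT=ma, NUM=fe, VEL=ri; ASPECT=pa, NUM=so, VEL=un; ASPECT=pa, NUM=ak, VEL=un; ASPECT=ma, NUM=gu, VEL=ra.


cell ASPECT=pa, NUM=ak, VEL=ra:
underlying: o-gauk-i-zo
1. 0 -> a / C _ C: no change
2. o -> e, u -> i / F C0 _: fires at position(s) 8: ogaukize
surface: ogaukize

cell ASPECT=ma, NUM=fe, VEL=ri:
underlying: bi-gauk-uf-l
1. 0 -> a / C _ C: inserts after position(s) 8: bigaukufal
2. o -> e, u -> i / F C0 _: no change
surface: bigaukufal

cell ASPECT=pa, NUM=so, VEL=un:
underlying: tv-gauk-i-vg
1. 0 -> a / C _ C: inserts after position(s) 1, 2, 8: tavagaukivag
2. o -> e, u -> i / F C0 _: no change
surface: tavagaukivag

cell ASPECT=pa, NUM=ak, VEL=un:
underlying: tv-gauk-i-zo
1. 0 -> a / C _ C: inserts after position(s) 1, 2: tavagaukizo
2. o -> e, u -> i / F C0 _: fires at position(s) 11: tavagaukize
surface: tavagaukize

cell ASPECT=ma, NUM=gu, VEL=ra:
underlying: o-gauk-uf-de
1. 0 -> a / C _ C: inserts after position(s) 7: ogaukufade
2. o -> e, u -> i / F C0 _: no change
surface: ogaukufade


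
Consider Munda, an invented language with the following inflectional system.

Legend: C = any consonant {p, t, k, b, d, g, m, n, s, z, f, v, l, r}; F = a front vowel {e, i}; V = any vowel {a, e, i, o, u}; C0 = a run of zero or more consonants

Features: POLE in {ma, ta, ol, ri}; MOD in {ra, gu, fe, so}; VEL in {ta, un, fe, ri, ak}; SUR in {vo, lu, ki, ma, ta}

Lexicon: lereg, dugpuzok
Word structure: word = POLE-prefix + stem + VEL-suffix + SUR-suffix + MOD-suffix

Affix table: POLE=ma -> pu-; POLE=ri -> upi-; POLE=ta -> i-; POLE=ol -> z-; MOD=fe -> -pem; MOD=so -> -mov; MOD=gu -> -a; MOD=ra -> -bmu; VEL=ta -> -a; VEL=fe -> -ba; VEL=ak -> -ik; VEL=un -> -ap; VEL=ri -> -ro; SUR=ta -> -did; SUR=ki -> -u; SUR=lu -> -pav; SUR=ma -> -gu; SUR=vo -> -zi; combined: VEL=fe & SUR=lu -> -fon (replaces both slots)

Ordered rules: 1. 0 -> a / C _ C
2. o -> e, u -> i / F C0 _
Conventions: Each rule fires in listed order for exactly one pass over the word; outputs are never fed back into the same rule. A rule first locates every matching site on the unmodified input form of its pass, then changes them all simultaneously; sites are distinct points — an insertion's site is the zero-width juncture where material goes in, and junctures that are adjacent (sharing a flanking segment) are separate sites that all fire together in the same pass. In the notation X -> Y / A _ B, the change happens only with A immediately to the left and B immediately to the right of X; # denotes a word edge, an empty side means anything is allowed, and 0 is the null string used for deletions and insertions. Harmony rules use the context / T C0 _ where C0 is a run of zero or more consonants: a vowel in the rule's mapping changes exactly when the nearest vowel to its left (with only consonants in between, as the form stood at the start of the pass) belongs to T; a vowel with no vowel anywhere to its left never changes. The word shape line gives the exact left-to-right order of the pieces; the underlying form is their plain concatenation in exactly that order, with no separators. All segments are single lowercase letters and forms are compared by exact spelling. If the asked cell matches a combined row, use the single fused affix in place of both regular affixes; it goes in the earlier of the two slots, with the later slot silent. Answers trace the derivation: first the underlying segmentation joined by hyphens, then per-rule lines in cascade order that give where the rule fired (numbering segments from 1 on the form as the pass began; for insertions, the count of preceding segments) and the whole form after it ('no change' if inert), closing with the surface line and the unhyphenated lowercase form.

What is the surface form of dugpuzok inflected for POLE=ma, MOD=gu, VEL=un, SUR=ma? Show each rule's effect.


underlying: pu-dugpuzok-ap-gu-a
1. 0 -> a / C _ C: inserts after position(s) 5, 12: pudugapuzokapagua
2. o -> e, u -> i / F C0 _: no change
surface: pudugapuzokapagua


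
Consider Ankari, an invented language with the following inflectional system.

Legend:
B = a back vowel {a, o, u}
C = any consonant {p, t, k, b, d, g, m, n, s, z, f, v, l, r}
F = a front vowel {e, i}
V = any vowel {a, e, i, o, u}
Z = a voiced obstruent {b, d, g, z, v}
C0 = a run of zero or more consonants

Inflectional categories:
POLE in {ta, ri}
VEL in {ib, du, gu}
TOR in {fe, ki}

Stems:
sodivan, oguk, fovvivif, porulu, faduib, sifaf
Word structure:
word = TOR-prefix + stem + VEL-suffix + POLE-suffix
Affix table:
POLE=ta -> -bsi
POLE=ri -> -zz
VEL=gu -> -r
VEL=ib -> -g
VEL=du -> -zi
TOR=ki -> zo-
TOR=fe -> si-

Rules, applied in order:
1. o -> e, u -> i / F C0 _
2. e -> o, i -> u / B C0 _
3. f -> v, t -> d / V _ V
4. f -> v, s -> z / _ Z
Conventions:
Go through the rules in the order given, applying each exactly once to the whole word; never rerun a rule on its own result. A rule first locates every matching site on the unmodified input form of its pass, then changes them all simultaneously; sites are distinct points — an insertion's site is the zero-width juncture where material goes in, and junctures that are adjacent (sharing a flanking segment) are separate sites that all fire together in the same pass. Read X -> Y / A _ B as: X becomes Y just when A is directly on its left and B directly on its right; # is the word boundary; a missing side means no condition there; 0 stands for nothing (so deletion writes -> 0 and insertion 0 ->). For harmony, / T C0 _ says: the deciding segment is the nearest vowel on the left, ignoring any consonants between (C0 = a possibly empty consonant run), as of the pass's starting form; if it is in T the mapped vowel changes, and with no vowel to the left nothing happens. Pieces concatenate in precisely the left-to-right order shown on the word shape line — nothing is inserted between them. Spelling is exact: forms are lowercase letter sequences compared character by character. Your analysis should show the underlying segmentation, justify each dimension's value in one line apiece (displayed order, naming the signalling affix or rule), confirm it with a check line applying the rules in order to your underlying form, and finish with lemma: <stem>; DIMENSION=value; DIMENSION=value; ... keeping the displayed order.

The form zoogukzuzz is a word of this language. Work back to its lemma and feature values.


underlying: zo-oguk-zi-zz
POLE=ri - signalled by the affix -zz
VEL=du - signalled by the affix -zi
TOR=ki - signalled by the affix zo-
check: zoogukzizz -> zoogukzizz -> zoogukzuzz -> zoogukzuzz -> zoogukzuzz
lemma: oguk; POLE=ri; VEL=du; TOR=ki


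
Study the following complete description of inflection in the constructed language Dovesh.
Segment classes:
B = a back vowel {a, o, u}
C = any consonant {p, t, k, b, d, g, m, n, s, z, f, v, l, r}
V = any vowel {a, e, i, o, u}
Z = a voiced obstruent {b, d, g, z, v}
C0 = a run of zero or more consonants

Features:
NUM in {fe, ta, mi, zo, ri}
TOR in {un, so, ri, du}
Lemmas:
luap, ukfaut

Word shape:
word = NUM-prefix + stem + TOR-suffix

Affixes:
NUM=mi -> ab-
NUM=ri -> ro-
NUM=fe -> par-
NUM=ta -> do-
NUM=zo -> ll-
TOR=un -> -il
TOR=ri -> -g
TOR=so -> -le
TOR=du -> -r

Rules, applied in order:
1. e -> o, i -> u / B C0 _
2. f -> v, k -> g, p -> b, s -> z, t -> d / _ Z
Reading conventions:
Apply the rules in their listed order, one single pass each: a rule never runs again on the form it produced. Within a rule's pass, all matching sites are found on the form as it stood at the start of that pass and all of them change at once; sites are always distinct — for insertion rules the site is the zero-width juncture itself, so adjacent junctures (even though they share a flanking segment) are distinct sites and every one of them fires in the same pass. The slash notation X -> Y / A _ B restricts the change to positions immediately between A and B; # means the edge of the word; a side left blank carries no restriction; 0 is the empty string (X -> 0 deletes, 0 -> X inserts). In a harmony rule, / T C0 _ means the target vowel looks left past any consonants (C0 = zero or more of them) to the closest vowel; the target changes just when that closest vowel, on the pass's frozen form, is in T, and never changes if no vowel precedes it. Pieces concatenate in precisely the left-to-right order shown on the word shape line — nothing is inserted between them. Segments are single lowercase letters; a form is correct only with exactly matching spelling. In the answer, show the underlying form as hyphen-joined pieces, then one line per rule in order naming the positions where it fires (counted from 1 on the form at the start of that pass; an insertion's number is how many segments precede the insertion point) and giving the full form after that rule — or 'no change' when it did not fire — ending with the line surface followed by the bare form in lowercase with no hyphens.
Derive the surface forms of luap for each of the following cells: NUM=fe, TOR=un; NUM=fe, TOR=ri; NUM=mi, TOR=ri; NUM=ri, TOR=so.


cell NUM=fe, TOR=un:
underlying: par-luap-il
1. e -> o, i -> u / B C0 _: fires at position(s) 8: parluapul
2. f -> v, k -> g, p -> b, s -> z, t -> d / _ Z: no change
surface: parluapul

cell NUM=fe, TOR=ri:
underlying: par-luap-g
1. e -> o, i -> u / B C0 _: no change
2. f -> v, k -> g, p -> b, s -> z, t -> d / _ Z: fires at position(s) 7: parluabg
surface: parluabg

cell NUM=mi, TOR=ri:
underlying: ab-luap-g
1. e -> o, i -> u / B C0 _: no change
2. f -> v, k -> g, p -> b, s -> z, t -> d / _ Z: fires at position(s) 6: abluabg
surface: abluabg

cell NUM=ri, TOR=so:
underlying: ro-luap-le
1. e -> o, i -> u / B C0 _: fires at position(s) 8: roluaplo
2. f -> v, k -> g, p -> b, s -> z, t -> d / _ Z: no change
surface: roluaplo


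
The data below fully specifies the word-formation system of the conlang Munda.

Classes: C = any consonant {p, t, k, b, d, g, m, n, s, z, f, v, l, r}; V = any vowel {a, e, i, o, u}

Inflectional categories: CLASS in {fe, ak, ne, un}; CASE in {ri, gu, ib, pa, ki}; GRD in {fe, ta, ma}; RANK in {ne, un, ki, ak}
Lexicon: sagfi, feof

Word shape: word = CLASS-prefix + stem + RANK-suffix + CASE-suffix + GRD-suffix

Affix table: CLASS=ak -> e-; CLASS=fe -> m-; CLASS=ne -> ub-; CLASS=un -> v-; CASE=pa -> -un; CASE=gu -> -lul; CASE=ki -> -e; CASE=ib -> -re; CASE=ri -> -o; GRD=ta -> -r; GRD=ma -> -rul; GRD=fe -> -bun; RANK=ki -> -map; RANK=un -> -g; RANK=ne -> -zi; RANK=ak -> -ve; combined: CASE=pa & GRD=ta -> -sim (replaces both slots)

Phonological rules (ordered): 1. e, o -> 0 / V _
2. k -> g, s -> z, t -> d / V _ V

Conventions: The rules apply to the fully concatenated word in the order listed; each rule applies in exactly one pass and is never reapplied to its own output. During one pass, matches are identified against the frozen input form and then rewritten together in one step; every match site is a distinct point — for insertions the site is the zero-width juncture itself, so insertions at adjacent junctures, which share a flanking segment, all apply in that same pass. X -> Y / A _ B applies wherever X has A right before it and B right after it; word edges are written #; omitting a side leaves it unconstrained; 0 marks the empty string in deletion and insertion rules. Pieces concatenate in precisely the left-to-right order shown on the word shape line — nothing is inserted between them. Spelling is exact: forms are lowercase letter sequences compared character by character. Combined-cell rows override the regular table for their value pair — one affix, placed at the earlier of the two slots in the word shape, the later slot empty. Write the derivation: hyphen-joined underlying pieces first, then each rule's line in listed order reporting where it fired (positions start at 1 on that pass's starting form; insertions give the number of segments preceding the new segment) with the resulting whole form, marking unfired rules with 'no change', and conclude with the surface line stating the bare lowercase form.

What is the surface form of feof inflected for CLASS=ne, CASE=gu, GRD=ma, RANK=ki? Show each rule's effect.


underlying: ub-feof-map-lul-rul
1. e, o -> 0 / V _: fires at position(s) 5: ubfefmaplulrul
2. k -> g, s -> z, t -> d / V _ V: no change
surface: ubfefmaplulrul
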